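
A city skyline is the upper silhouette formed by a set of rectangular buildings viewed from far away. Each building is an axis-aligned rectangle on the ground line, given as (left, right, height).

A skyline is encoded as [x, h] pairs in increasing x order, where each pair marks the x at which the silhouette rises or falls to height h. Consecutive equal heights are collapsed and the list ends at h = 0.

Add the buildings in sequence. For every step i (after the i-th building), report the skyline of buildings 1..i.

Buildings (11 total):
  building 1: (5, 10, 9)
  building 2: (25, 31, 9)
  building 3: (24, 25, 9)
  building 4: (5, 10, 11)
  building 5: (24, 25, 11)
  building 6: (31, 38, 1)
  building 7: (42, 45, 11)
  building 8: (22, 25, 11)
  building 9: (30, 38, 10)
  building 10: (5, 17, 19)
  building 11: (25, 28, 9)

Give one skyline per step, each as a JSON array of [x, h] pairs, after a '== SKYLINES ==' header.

== SKYLINES ==
[[5,9],[10,0]]
[[5,9],[10,0],[25,9],[31,0]]
[[5,9],[10,0],[24,9],[31,0]]
[[5,11],[10,0],[24,9],[31,0]]
[[5,11],[10,0],[24,11],[25,9],[31,0]]
[[5,11],[10,0],[24,11],[25,9],[31,1],[38,0]]
[[5,11],[10,0],[24,11],[25,9],[31,1],[38,0],[42,11],[45,0]]
[[5,11],[10,0],[22,11],[25,9],[31,1],[38,0],[42,11],[45,0]]
[[5,11],[10,0],[22,11],[25,9],[30,10],[38,0],[42,11],[45,0]]
[[5,19],[17,0],[22,11],[25,9],[30,10],[38,0],[42,11],[45,0]]
[[5,19],[17,0],[22,11],[25,9],[30,10],[38,0],[42,11],[45,0]]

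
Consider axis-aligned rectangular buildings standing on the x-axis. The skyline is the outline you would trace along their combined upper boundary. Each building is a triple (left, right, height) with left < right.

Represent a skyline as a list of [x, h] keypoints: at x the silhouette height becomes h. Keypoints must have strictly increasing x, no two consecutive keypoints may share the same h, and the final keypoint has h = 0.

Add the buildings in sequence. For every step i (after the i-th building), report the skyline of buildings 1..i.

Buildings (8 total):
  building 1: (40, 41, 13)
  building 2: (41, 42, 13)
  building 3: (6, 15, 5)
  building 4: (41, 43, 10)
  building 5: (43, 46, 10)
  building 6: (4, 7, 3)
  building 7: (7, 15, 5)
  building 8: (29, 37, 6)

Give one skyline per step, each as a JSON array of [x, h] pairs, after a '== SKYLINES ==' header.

== SKYLINES ==
[[40,13],[41,0]]
[[40,13],[42,0]]
[[6,5],[15,0],[40,13],[42,0]]
[[6,5],[15,0],[40,13],[42,10],[43,0]]
[[6,5],[15,0],[40,13],[42,10],[46,0]]
[[4,3],[6,5],[15,0],[40,13],[42,10],[46,0]]
[[4,3],[6,5],[15,0],[40,13],[42,10],[46,0]]
[[4,3],[6,5],[15,0],[29,6],[37,0],[40,13],[42,10],[46,0]]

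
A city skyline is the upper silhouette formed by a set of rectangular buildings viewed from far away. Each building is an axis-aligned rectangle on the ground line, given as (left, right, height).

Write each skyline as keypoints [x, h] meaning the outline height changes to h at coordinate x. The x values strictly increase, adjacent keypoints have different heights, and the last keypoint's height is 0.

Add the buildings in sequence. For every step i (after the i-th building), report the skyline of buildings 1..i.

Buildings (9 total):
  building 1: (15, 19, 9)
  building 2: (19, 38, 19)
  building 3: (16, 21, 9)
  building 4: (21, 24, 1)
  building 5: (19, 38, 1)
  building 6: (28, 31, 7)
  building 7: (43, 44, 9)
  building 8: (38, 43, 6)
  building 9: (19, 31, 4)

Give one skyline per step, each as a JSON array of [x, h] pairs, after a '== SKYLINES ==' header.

== SKYLINES ==
[[15,9],[19,0]]
[[15,9],[19,19],[38,0]]
[[15,9],[19,19],[38,0]]
[[15,9],[19,19],[38,0]]
[[15,9],[19,19],[38,0]]
[[15,9],[19,19],[38,0]]
[[15,9],[19,19],[38,0],[43,9],[44,0]]
[[15,9],[19,19],[38,6],[43,9],[44,0]]
[[15,9],[19,19],[38,6],[43,9],[44,0]]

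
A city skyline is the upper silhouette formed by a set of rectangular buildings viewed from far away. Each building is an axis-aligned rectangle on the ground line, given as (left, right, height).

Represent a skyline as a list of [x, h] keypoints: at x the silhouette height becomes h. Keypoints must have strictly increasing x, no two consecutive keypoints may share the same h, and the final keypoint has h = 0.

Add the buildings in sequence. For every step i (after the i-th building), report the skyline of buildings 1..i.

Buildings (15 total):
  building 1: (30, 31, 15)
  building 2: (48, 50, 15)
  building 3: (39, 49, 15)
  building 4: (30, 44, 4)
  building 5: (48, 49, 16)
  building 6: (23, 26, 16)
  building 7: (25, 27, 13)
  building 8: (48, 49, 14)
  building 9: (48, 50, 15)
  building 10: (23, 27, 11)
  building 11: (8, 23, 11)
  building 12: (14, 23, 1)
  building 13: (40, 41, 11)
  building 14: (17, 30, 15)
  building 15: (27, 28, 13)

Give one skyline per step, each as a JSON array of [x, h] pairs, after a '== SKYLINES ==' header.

== SKYLINES ==
[[30,15],[31,0]]
[[30,15],[31,0],[48,15],[50,0]]
[[30,15],[31,0],[39,15],[50,0]]
[[30,15],[31,4],[39,15],[50,0]]
[[30,15],[31,4],[39,15],[48,16],[49,15],[50,0]]
[[23,16],[26,0],[30,15],[31,4],[39,15],[48,16],[49,15],[50,0]]
[[23,16],[26,13],[27,0],[30,15],[31,4],[39,15],[48,16],[49,15],[50,0]]
[[23,16],[26,13],[27,0],[30,15],[31,4],[39,15],[48,16],[49,15],[50,0]]
[[23,16],[26,13],[27,0],[30,15],[31,4],[39,15],[48,16],[49,15],[50,0]]
[[23,16],[26,13],[27,0],[30,15],[31,4],[39,15],[48,16],[49,15],[50,0]]
[[8,11],[23,16],[26,13],[27,0],[30,15],[31,4],[39,15],[48,16],[49,15],[50,0]]
[[8,11],[23,16],[26,13],[27,0],[30,15],[31,4],[39,15],[48,16],[49,15],[50,0]]
[[8,11],[23,16],[26,13],[27,0],[30,15],[31,4],[39,15],[48,16],[49,15],[50,0]]
[[8,11],[17,15],[23,16],[26,15],[31,4],[39,15],[48,16],[49,15],[50,0]]
[[8,11],[17,15],[23,16],[26,15],[31,4],[39,15],[48,16],[49,15],[50,0]]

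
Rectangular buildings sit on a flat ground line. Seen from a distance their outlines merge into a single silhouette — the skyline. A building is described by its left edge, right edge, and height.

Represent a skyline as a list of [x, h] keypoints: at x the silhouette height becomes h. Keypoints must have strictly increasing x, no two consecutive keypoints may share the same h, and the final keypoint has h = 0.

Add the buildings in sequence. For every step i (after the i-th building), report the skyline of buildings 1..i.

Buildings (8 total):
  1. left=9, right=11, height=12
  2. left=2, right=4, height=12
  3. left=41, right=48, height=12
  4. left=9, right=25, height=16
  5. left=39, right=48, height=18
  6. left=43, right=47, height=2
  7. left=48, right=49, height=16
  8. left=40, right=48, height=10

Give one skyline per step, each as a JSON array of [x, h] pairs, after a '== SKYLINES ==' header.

== SKYLINES ==
[[9,12],[11,0]]
[[2,12],[4,0],[9,12],[11,0]]
[[2,12],[4,0],[9,12],[11,0],[41,12],[48,0]]
[[2,12],[4,0],[9,16],[25,0],[41,12],[48,0]]
[[2,12],[4,0],[9,16],[25,0],[39,18],[48,0]]
[[2,12],[4,0],[9,16],[25,0],[39,18],[48,0]]
[[2,12],[4,0],[9,16],[25,0],[39,18],[48,16],[49,0]]
[[2,12],[4,0],[9,16],[25,0],[39,18],[48,16],[49,0]]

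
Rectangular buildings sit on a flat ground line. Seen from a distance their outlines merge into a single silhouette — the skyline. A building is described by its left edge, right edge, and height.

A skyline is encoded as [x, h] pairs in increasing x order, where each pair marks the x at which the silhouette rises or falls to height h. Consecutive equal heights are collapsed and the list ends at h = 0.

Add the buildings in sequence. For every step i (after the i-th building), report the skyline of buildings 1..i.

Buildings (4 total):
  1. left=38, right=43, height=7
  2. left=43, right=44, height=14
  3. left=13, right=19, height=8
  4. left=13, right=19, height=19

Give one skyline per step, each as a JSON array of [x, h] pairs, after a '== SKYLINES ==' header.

== SKYLINES ==
[[38,7],[43,0]]
[[38,7],[43,14],[44,0]]
[[13,8],[19,0],[38,7],[43,14],[44,0]]
[[13,19],[19,0],[38,7],[43,14],[44,0]]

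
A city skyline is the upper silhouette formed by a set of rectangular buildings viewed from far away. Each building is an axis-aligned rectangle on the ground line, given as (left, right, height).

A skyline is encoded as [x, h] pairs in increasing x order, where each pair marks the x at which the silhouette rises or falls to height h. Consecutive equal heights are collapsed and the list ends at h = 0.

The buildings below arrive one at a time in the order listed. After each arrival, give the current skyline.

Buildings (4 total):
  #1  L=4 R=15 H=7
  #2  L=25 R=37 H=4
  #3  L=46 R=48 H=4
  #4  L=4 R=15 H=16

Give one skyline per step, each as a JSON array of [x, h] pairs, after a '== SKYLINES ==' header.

== SKYLINES ==
[[4,7],[15,0]]
[[4,7],[15,0],[25,4],[37,0]]
[[4,7],[15,0],[25,4],[37,0],[46,4],[48,0]]
[[4,16],[15,0],[25,4],[37,0],[46,4],[48,0]]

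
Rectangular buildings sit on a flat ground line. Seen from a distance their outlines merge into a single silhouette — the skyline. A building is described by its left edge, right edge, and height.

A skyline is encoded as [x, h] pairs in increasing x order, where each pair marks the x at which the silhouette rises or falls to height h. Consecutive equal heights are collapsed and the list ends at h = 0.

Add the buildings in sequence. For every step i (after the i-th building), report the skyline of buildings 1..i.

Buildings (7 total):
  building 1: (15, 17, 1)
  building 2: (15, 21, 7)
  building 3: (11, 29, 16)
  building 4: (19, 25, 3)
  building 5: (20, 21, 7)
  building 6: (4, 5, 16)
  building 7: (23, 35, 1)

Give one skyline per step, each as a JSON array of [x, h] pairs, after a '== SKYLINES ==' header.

== SKYLINES ==
[[15,1],[17,0]]
[[15,7],[21,0]]
[[11,16],[29,0]]
[[11,16],[29,0]]
[[11,16],[29,0]]
[[4,16],[5,0],[11,16],[29,0]]
[[4,16],[5,0],[11,16],[29,1],[35,0]]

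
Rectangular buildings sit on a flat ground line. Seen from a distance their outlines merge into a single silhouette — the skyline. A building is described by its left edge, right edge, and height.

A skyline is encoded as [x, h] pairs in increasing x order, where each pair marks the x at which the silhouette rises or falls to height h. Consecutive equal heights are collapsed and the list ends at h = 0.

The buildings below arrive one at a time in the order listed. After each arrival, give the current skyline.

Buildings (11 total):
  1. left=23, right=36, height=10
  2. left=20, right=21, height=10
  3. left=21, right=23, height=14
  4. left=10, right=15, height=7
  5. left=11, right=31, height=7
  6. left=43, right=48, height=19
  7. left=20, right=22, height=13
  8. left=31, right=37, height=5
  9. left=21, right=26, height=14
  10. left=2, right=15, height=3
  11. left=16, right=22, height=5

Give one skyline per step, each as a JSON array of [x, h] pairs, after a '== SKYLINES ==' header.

== SKYLINES ==
[[23,10],[36,0]]
[[20,10],[21,0],[23,10],[36,0]]
[[20,10],[21,14],[23,10],[36,0]]
[[10,7],[15,0],[20,10],[21,14],[23,10],[36,0]]
[[10,7],[20,10],[21,14],[23,10],[36,0]]
[[10,7],[20,10],[21,14],[23,10],[36,0],[43,19],[48,0]]
[[10,7],[20,13],[21,14],[23,10],[36,0],[43,19],[48,0]]
[[10,7],[20,13],[21,14],[23,10],[36,5],[37,0],[43,19],[48,0]]
[[10,7],[20,13],[21,14],[26,10],[36,5],[37,0],[43,19],[48,0]]
[[2,3],[10,7],[20,13],[21,14],[26,10],[36,5],[37,0],[43,19],[48,0]]
[[2,3],[10,7],[20,13],[21,14],[26,10],[36,5],[37,0],[43,19],[48,0]]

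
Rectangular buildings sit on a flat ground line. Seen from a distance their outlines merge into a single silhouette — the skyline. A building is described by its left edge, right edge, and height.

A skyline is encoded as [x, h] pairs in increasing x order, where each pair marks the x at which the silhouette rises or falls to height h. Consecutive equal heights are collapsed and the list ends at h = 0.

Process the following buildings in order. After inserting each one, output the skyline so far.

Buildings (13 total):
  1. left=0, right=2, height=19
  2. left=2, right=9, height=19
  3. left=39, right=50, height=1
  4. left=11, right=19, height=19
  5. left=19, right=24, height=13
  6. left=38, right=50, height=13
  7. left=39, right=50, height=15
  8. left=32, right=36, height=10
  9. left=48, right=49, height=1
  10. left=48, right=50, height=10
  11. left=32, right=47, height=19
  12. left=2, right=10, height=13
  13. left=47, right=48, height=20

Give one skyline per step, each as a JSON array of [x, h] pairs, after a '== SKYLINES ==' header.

== SKYLINES ==
[[0,19],[2,0]]
[[0,19],[9,0]]
[[0,19],[9,0],[39,1],[50,0]]
[[0,19],[9,0],[11,19],[19,0],[39,1],[50,0]]
[[0,19],[9,0],[11,19],[19,13],[24,0],[39,1],[50,0]]
[[0,19],[9,0],[11,19],[19,13],[24,0],[38,13],[50,0]]
[[0,19],[9,0],[11,19],[19,13],[24,0],[38,13],[39,15],[50,0]]
[[0,19],[9,0],[11,19],[19,13],[24,0],[32,10],[36,0],[38,13],[39,15],[50,0]]
[[0,19],[9,0],[11,19],[19,13],[24,0],[32,10],[36,0],[38,13],[39,15],[50,0]]
[[0,19],[9,0],[11,19],[19,13],[24,0],[32,10],[36,0],[38,13],[39,15],[50,0]]
[[0,19],[9,0],[11,19],[19,13],[24,0],[32,19],[47,15],[50,0]]
[[0,19],[9,13],[10,0],[11,19],[19,13],[24,0],[32,19],[47,15],[50,0]]
[[0,19],[9,13],[10,0],[11,19],[19,13],[24,0],[32,19],[47,20],[48,15],[50,0]]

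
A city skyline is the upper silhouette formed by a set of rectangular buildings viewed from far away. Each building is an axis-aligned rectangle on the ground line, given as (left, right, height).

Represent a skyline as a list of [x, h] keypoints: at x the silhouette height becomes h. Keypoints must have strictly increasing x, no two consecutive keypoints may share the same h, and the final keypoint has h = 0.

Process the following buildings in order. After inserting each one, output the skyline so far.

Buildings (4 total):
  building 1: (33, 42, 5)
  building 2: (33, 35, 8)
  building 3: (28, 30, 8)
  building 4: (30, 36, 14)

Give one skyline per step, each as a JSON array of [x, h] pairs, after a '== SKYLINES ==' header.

== SKYLINES ==
[[33,5],[42,0]]
[[33,8],[35,5],[42,0]]
[[28,8],[30,0],[33,8],[35,5],[42,0]]
[[28,8],[30,14],[36,5],[42,0]]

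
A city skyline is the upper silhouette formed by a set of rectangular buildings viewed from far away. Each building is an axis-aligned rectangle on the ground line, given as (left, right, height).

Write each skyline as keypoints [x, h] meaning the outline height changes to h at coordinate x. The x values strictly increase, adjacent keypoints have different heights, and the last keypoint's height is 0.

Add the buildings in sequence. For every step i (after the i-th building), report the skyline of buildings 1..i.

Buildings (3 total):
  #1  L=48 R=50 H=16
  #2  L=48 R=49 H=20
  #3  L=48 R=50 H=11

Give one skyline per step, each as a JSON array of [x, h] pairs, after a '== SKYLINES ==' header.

== SKYLINES ==
[[48,16],[50,0]]
[[48,20],[49,16],[50,0]]
[[48,20],[49,16],[50,0]]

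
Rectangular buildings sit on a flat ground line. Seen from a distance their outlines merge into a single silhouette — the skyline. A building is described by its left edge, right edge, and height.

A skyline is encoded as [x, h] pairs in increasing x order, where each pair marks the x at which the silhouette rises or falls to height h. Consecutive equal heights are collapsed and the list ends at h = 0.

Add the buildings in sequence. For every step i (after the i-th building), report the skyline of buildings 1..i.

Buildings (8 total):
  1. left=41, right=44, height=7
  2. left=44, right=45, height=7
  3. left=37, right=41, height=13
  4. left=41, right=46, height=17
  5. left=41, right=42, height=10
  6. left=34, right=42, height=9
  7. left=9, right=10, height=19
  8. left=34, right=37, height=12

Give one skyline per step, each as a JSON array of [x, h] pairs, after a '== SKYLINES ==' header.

== SKYLINES ==
[[41,7],[44,0]]
[[41,7],[45,0]]
[[37,13],[41,7],[45,0]]
[[37,13],[41,17],[46,0]]
[[37,13],[41,17],[46,0]]
[[34,9],[37,13],[41,17],[46,0]]
[[9,19],[10,0],[34,9],[37,13],[41,17],[46,0]]
[[9,19],[10,0],[34,12],[37,13],[41,17],[46,0]]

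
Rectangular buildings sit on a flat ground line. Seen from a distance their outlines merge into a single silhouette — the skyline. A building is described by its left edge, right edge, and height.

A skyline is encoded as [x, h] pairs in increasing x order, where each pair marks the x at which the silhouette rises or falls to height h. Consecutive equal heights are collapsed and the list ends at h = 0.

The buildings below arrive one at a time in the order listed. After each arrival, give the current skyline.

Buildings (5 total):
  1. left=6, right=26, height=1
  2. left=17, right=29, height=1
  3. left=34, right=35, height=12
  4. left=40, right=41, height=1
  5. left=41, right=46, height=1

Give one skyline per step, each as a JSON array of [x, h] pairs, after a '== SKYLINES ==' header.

== SKYLINES ==
[[6,1],[26,0]]
[[6,1],[29,0]]
[[6,1],[29,0],[34,12],[35,0]]
[[6,1],[29,0],[34,12],[35,0],[40,1],[41,0]]
[[6,1],[29,0],[34,12],[35,0],[40,1],[46,0]]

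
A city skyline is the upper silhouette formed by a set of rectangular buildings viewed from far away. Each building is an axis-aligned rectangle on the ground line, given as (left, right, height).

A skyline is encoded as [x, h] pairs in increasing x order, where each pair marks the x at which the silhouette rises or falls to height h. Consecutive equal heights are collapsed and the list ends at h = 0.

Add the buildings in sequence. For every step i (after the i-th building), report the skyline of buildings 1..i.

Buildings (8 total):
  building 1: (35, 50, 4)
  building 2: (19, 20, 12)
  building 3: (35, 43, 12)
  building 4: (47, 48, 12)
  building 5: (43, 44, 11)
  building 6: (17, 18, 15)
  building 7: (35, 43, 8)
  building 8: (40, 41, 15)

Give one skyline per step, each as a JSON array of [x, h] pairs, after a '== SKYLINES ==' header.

== SKYLINES ==
[[35,4],[50,0]]
[[19,12],[20,0],[35,4],[50,0]]
[[19,12],[20,0],[35,12],[43,4],[50,0]]
[[19,12],[20,0],[35,12],[43,4],[47,12],[48,4],[50,0]]
[[19,12],[20,0],[35,12],[43,11],[44,4],[47,12],[48,4],[50,0]]
[[17,15],[18,0],[19,12],[20,0],[35,12],[43,11],[44,4],[47,12],[48,4],[50,0]]
[[17,15],[18,0],[19,12],[20,0],[35,12],[43,11],[44,4],[47,12],[48,4],[50,0]]
[[17,15],[18,0],[19,12],[20,0],[35,12],[40,15],[41,12],[43,11],[44,4],[47,12],[48,4],[50,0]]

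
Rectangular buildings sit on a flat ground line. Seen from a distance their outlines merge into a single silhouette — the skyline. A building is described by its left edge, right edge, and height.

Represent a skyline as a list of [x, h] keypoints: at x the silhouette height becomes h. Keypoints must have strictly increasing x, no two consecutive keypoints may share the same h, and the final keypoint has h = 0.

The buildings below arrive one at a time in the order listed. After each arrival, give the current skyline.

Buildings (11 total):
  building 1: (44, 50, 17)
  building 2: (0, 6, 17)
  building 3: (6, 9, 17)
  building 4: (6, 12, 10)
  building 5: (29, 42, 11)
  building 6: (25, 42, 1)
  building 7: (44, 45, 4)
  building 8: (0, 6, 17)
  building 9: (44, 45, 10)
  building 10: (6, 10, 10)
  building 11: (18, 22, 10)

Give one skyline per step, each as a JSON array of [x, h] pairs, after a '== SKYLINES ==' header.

== SKYLINES ==
[[44,17],[50,0]]
[[0,17],[6,0],[44,17],[50,0]]
[[0,17],[9,0],[44,17],[50,0]]
[[0,17],[9,10],[12,0],[44,17],[50,0]]
[[0,17],[9,10],[12,0],[29,11],[42,0],[44,17],[50,0]]
[[0,17],[9,10],[12,0],[25,1],[29,11],[42,0],[44,17],[50,0]]
[[0,17],[9,10],[12,0],[25,1],[29,11],[42,0],[44,17],[50,0]]
[[0,17],[9,10],[12,0],[25,1],[29,11],[42,0],[44,17],[50,0]]
[[0,17],[9,10],[12,0],[25,1],[29,11],[42,0],[44,17],[50,0]]
[[0,17],[9,10],[12,0],[25,1],[29,11],[42,0],[44,17],[50,0]]
[[0,17],[9,10],[12,0],[18,10],[22,0],[25,1],[29,11],[42,0],[44,17],[50,0]]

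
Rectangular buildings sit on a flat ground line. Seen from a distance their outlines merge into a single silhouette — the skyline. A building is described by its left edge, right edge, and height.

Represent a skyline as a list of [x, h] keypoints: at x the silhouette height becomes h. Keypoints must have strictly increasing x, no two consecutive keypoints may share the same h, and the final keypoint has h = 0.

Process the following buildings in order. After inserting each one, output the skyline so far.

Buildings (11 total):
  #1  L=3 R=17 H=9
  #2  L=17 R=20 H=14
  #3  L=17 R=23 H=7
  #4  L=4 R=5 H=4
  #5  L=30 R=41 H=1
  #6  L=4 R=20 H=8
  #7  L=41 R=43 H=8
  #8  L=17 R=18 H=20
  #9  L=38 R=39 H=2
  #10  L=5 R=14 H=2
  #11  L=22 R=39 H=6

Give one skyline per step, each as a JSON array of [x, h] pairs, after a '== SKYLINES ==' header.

== SKYLINES ==
[[3,9],[17,0]]
[[3,9],[17,14],[20,0]]
[[3,9],[17,14],[20,7],[23,0]]
[[3,9],[17,14],[20,7],[23,0]]
[[3,9],[17,14],[20,7],[23,0],[30,1],[41,0]]
[[3,9],[17,14],[20,7],[23,0],[30,1],[41,0]]
[[3,9],[17,14],[20,7],[23,0],[30,1],[41,8],[43,0]]
[[3,9],[17,20],[18,14],[20,7],[23,0],[30,1],[41,8],[43,0]]
[[3,9],[17,20],[18,14],[20,7],[23,0],[30,1],[38,2],[39,1],[41,8],[43,0]]
[[3,9],[17,20],[18,14],[20,7],[23,0],[30,1],[38,2],[39,1],[41,8],[43,0]]
[[3,9],[17,20],[18,14],[20,7],[23,6],[39,1],[41,8],[43,0]]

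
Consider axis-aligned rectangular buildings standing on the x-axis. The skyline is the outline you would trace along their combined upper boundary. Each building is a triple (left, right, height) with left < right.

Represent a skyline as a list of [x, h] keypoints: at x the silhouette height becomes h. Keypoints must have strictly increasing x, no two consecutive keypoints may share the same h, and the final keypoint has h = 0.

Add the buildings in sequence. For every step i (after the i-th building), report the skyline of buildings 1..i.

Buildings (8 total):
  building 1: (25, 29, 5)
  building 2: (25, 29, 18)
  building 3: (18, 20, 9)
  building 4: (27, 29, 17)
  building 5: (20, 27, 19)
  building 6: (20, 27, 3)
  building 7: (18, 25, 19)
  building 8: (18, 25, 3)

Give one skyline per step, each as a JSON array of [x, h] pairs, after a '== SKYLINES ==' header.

== SKYLINES ==
[[25,5],[29,0]]
[[25,18],[29,0]]
[[18,9],[20,0],[25,18],[29,0]]
[[18,9],[20,0],[25,18],[29,0]]
[[18,9],[20,19],[27,18],[29,0]]
[[18,9],[20,19],[27,18],[29,0]]
[[18,19],[27,18],[29,0]]
[[18,19],[27,18],[29,0]]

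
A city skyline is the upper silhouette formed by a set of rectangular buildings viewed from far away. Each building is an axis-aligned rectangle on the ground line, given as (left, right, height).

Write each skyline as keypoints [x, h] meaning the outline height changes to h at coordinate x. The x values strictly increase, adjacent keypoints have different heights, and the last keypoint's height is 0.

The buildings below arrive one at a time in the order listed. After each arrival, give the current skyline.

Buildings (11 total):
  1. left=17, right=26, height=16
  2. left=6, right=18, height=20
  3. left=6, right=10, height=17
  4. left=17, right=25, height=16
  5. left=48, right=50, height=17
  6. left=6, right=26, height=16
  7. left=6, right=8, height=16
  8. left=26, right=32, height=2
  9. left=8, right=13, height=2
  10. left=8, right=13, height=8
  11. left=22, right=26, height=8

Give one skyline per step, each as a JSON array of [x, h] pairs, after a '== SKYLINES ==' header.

== SKYLINES ==
[[17,16],[26,0]]
[[6,20],[18,16],[26,0]]
[[6,20],[18,16],[26,0]]
[[6,20],[18,16],[26,0]]
[[6,20],[18,16],[26,0],[48,17],[50,0]]
[[6,20],[18,16],[26,0],[48,17],[50,0]]
[[6,20],[18,16],[26,0],[48,17],[50,0]]
[[6,20],[18,16],[26,2],[32,0],[48,17],[50,0]]
[[6,20],[18,16],[26,2],[32,0],[48,17],[50,0]]
[[6,20],[18,16],[26,2],[32,0],[48,17],[50,0]]
[[6,20],[18,16],[26,2],[32,0],[48,17],[50,0]]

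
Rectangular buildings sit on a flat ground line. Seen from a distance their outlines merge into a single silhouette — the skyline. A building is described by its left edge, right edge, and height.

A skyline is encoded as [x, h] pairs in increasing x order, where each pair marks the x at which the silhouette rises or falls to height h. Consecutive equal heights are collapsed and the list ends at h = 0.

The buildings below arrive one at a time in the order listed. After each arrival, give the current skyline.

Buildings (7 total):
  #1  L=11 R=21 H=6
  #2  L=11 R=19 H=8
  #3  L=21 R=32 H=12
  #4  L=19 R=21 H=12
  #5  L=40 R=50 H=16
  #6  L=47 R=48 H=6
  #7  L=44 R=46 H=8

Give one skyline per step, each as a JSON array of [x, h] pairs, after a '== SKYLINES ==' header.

== SKYLINES ==
[[11,6],[21,0]]
[[11,8],[19,6],[21,0]]
[[11,8],[19,6],[21,12],[32,0]]
[[11,8],[19,12],[32,0]]
[[11,8],[19,12],[32,0],[40,16],[50,0]]
[[11,8],[19,12],[32,0],[40,16],[50,0]]
[[11,8],[19,12],[32,0],[40,16],[50,0]]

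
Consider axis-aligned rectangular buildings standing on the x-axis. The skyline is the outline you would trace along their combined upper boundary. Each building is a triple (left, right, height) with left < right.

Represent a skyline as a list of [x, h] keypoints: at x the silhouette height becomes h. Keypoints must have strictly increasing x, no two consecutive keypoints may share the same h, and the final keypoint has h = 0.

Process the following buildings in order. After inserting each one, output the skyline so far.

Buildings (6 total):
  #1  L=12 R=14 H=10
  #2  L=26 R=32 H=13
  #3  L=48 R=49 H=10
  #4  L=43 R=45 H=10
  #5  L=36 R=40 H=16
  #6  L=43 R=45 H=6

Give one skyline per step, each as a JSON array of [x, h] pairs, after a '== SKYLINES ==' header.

== SKYLINES ==
[[12,10],[14,0]]
[[12,10],[14,0],[26,13],[32,0]]
[[12,10],[14,0],[26,13],[32,0],[48,10],[49,0]]
[[12,10],[14,0],[26,13],[32,0],[43,10],[45,0],[48,10],[49,0]]
[[12,10],[14,0],[26,13],[32,0],[36,16],[40,0],[43,10],[45,0],[48,10],[49,0]]
[[12,10],[14,0],[26,13],[32,0],[36,16],[40,0],[43,10],[45,0],[48,10],[49,0]]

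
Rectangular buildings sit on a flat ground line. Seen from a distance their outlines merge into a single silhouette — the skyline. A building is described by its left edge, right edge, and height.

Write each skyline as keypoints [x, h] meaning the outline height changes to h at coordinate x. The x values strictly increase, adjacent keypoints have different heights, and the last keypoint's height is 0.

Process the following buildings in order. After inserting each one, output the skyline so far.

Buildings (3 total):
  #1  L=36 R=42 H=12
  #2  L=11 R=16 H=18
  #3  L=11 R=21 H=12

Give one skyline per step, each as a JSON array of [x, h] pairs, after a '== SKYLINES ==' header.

== SKYLINES ==
[[36,12],[42,0]]
[[11,18],[16,0],[36,12],[42,0]]
[[11,18],[16,12],[21,0],[36,12],[42,0]]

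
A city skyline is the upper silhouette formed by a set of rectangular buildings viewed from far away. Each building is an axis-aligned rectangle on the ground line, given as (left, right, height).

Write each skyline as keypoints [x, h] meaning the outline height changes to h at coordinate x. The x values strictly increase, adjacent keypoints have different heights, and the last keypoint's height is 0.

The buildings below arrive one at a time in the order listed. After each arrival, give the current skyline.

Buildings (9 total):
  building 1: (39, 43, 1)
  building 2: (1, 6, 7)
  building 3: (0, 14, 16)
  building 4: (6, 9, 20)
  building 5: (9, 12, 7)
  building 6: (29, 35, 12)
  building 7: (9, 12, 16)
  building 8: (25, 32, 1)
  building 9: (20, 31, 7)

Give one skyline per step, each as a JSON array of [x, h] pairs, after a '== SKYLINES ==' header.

== SKYLINES ==
[[39,1],[43,0]]
[[1,7],[6,0],[39,1],[43,0]]
[[0,16],[14,0],[39,1],[43,0]]
[[0,16],[6,20],[9,16],[14,0],[39,1],[43,0]]
[[0,16],[6,20],[9,16],[14,0],[39,1],[43,0]]
[[0,16],[6,20],[9,16],[14,0],[29,12],[35,0],[39,1],[43,0]]
[[0,16],[6,20],[9,16],[14,0],[29,12],[35,0],[39,1],[43,0]]
[[0,16],[6,20],[9,16],[14,0],[25,1],[29,12],[35,0],[39,1],[43,0]]
[[0,16],[6,20],[9,16],[14,0],[20,7],[29,12],[35,0],[39,1],[43,0]]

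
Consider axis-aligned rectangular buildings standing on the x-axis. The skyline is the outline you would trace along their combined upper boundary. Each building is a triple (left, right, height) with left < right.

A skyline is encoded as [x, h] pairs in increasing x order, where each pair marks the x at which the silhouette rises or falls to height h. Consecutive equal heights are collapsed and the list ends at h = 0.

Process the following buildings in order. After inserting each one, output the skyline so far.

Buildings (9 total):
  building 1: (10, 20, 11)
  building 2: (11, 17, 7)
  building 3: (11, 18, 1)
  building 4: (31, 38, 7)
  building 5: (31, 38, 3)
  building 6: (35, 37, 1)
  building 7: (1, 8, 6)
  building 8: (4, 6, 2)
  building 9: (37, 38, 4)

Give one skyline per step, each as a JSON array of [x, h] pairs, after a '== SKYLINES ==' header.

== SKYLINES ==
[[10,11],[20,0]]
[[10,11],[20,0]]
[[10,11],[20,0]]
[[10,11],[20,0],[31,7],[38,0]]
[[10,11],[20,0],[31,7],[38,0]]
[[10,11],[20,0],[31,7],[38,0]]
[[1,6],[8,0],[10,11],[20,0],[31,7],[38,0]]
[[1,6],[8,0],[10,11],[20,0],[31,7],[38,0]]
[[1,6],[8,0],[10,11],[20,0],[31,7],[38,0]]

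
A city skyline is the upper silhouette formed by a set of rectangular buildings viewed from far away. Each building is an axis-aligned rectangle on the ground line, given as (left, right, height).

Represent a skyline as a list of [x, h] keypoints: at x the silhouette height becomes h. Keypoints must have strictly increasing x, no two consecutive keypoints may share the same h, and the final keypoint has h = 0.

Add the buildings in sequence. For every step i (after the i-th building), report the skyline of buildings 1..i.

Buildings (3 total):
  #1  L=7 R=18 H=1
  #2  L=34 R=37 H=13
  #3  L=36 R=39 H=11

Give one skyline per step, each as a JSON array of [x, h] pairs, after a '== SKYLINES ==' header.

== SKYLINES ==
[[7,1],[18,0]]
[[7,1],[18,0],[34,13],[37,0]]
[[7,1],[18,0],[34,13],[37,11],[39,0]]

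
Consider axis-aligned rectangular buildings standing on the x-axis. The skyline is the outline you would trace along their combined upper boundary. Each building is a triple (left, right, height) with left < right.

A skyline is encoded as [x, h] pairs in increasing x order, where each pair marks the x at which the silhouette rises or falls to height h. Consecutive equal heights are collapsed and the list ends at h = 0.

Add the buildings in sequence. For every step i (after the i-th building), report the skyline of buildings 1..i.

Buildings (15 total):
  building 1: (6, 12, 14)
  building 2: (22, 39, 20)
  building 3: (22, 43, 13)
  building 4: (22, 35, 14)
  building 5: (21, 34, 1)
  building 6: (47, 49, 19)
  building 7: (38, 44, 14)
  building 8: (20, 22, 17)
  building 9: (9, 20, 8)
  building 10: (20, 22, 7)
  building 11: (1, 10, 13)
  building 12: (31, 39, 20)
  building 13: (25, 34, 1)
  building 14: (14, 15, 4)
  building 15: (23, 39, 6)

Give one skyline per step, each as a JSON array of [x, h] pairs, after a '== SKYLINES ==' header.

== SKYLINES ==
[[6,14],[12,0]]
[[6,14],[12,0],[22,20],[39,0]]
[[6,14],[12,0],[22,20],[39,13],[43,0]]
[[6,14],[12,0],[22,20],[39,13],[43,0]]
[[6,14],[12,0],[21,1],[22,20],[39,13],[43,0]]
[[6,14],[12,0],[21,1],[22,20],[39,13],[43,0],[47,19],[49,0]]
[[6,14],[12,0],[21,1],[22,20],[39,14],[44,0],[47,19],[49,0]]
[[6,14],[12,0],[20,17],[22,20],[39,14],[44,0],[47,19],[49,0]]
[[6,14],[12,8],[20,17],[22,20],[39,14],[44,0],[47,19],[49,0]]
[[6,14],[12,8],[20,17],[22,20],[39,14],[44,0],[47,19],[49,0]]
[[1,13],[6,14],[12,8],[20,17],[22,20],[39,14],[44,0],[47,19],[49,0]]
[[1,13],[6,14],[12,8],[20,17],[22,20],[39,14],[44,0],[47,19],[49,0]]
[[1,13],[6,14],[12,8],[20,17],[22,20],[39,14],[44,0],[47,19],[49,0]]
[[1,13],[6,14],[12,8],[20,17],[22,20],[39,14],[44,0],[47,19],[49,0]]
[[1,13],[6,14],[12,8],[20,17],[22,20],[39,14],[44,0],[47,19],[49,0]]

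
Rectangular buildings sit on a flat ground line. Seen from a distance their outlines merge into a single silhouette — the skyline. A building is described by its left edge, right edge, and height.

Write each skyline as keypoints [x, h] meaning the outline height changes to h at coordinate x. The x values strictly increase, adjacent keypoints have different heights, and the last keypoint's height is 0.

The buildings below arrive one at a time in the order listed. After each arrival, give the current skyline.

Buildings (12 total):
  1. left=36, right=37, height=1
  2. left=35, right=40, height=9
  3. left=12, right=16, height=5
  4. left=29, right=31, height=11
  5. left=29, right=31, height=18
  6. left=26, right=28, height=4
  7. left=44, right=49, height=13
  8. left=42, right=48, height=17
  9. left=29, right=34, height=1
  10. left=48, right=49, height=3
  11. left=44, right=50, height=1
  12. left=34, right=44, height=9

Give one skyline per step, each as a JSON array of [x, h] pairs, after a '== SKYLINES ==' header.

== SKYLINES ==
[[36,1],[37,0]]
[[35,9],[40,0]]
[[12,5],[16,0],[35,9],[40,0]]
[[12,5],[16,0],[29,11],[31,0],[35,9],[40,0]]
[[12,5],[16,0],[29,18],[31,0],[35,9],[40,0]]
[[12,5],[16,0],[26,4],[28,0],[29,18],[31,0],[35,9],[40,0]]
[[12,5],[16,0],[26,4],[28,0],[29,18],[31,0],[35,9],[40,0],[44,13],[49,0]]
[[12,5],[16,0],[26,4],[28,0],[29,18],[31,0],[35,9],[40,0],[42,17],[48,13],[49,0]]
[[12,5],[16,0],[26,4],[28,0],[29,18],[31,1],[34,0],[35,9],[40,0],[42,17],[48,13],[49,0]]
[[12,5],[16,0],[26,4],[28,0],[29,18],[31,1],[34,0],[35,9],[40,0],[42,17],[48,13],[49,0]]
[[12,5],[16,0],[26,4],[28,0],[29,18],[31,1],[34,0],[35,9],[40,0],[42,17],[48,13],[49,1],[50,0]]
[[12,5],[16,0],[26,4],[28,0],[29,18],[31,1],[34,9],[42,17],[48,13],[49,1],[50,0]]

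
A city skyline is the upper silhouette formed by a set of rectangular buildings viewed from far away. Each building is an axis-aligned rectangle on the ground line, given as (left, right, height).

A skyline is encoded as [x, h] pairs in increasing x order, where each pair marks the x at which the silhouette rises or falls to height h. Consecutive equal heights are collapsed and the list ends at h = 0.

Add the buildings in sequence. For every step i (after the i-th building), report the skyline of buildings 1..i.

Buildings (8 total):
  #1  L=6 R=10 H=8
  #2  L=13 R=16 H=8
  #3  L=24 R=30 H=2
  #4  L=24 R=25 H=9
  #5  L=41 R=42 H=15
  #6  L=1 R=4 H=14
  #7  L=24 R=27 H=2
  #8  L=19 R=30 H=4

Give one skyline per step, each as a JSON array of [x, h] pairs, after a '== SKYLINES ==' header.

== SKYLINES ==
[[6,8],[10,0]]
[[6,8],[10,0],[13,8],[16,0]]
[[6,8],[10,0],[13,8],[16,0],[24,2],[30,0]]
[[6,8],[10,0],[13,8],[16,0],[24,9],[25,2],[30,0]]
[[6,8],[10,0],[13,8],[16,0],[24,9],[25,2],[30,0],[41,15],[42,0]]
[[1,14],[4,0],[6,8],[10,0],[13,8],[16,0],[24,9],[25,2],[30,0],[41,15],[42,0]]
[[1,14],[4,0],[6,8],[10,0],[13,8],[16,0],[24,9],[25,2],[30,0],[41,15],[42,0]]
[[1,14],[4,0],[6,8],[10,0],[13,8],[16,0],[19,4],[24,9],[25,4],[30,0],[41,15],[42,0]]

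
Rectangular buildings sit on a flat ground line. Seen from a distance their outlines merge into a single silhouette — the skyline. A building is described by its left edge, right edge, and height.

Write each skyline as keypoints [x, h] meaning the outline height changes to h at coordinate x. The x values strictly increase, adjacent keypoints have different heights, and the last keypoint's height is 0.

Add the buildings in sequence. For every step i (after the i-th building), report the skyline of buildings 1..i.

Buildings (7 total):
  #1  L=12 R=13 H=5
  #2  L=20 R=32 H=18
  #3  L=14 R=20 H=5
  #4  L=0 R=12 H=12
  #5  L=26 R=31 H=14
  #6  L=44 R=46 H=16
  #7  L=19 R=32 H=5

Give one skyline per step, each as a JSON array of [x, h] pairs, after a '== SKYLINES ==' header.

== SKYLINES ==
[[12,5],[13,0]]
[[12,5],[13,0],[20,18],[32,0]]
[[12,5],[13,0],[14,5],[20,18],[32,0]]
[[0,12],[12,5],[13,0],[14,5],[20,18],[32,0]]
[[0,12],[12,5],[13,0],[14,5],[20,18],[32,0]]
[[0,12],[12,5],[13,0],[14,5],[20,18],[32,0],[44,16],[46,0]]
[[0,12],[12,5],[13,0],[14,5],[20,18],[32,0],[44,16],[46,0]]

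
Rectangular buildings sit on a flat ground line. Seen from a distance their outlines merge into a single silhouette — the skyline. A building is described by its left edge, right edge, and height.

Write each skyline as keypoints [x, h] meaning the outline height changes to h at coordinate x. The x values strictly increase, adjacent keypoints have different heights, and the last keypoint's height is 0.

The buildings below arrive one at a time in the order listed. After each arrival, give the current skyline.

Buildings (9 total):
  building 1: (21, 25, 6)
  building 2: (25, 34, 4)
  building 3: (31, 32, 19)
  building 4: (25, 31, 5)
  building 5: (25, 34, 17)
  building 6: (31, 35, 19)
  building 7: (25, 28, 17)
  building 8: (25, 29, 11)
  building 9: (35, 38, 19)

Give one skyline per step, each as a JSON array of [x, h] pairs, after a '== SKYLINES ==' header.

== SKYLINES ==
[[21,6],[25,0]]
[[21,6],[25,4],[34,0]]
[[21,6],[25,4],[31,19],[32,4],[34,0]]
[[21,6],[25,5],[31,19],[32,4],[34,0]]
[[21,6],[25,17],[31,19],[32,17],[34,0]]
[[21,6],[25,17],[31,19],[35,0]]
[[21,6],[25,17],[31,19],[35,0]]
[[21,6],[25,17],[31,19],[35,0]]
[[21,6],[25,17],[31,19],[38,0]]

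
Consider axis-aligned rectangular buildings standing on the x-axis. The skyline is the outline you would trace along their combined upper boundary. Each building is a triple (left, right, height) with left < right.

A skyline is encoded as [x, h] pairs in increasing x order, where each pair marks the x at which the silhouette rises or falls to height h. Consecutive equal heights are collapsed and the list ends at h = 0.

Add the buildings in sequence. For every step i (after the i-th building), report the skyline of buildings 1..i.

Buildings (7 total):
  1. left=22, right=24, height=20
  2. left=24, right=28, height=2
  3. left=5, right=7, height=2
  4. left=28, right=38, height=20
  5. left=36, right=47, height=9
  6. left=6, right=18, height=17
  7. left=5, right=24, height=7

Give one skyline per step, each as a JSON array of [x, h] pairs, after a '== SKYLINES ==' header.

== SKYLINES ==
[[22,20],[24,0]]
[[22,20],[24,2],[28,0]]
[[5,2],[7,0],[22,20],[24,2],[28,0]]
[[5,2],[7,0],[22,20],[24,2],[28,20],[38,0]]
[[5,2],[7,0],[22,20],[24,2],[28,20],[38,9],[47,0]]
[[5,2],[6,17],[18,0],[22,20],[24,2],[28,20],[38,9],[47,0]]
[[5,7],[6,17],[18,7],[22,20],[24,2],[28,20],[38,9],[47,0]]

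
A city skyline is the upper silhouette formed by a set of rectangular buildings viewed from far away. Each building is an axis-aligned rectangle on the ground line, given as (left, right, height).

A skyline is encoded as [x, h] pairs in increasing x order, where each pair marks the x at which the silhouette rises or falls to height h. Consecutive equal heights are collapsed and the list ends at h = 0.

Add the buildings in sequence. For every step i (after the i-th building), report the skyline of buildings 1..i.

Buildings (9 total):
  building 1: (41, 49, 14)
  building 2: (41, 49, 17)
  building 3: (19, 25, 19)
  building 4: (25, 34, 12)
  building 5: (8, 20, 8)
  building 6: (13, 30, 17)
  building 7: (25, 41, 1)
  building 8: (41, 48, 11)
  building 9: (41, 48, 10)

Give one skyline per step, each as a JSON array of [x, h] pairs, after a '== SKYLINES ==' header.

== SKYLINES ==
[[41,14],[49,0]]
[[41,17],[49,0]]
[[19,19],[25,0],[41,17],[49,0]]
[[19,19],[25,12],[34,0],[41,17],[49,0]]
[[8,8],[19,19],[25,12],[34,0],[41,17],[49,0]]
[[8,8],[13,17],[19,19],[25,17],[30,12],[34,0],[41,17],[49,0]]
[[8,8],[13,17],[19,19],[25,17],[30,12],[34,1],[41,17],[49,0]]
[[8,8],[13,17],[19,19],[25,17],[30,12],[34,1],[41,17],[49,0]]
[[8,8],[13,17],[19,19],[25,17],[30,12],[34,1],[41,17],[49,0]]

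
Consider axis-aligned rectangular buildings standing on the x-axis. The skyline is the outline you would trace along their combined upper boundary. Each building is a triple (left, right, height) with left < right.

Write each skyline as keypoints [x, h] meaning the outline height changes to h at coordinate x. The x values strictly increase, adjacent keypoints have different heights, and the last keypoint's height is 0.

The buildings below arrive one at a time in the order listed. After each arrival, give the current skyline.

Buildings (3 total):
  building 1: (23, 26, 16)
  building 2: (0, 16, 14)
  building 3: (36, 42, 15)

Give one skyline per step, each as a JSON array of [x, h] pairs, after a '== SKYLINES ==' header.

== SKYLINES ==
[[23,16],[26,0]]
[[0,14],[16,0],[23,16],[26,0]]
[[0,14],[16,0],[23,16],[26,0],[36,15],[42,0]]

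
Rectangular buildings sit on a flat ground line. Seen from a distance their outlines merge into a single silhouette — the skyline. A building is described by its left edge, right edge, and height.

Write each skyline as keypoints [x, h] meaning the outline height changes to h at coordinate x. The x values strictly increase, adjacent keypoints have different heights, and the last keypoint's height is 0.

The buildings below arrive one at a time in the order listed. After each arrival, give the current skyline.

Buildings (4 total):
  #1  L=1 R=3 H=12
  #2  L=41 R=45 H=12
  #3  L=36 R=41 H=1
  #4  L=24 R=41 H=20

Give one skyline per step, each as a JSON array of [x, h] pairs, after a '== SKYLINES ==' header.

== SKYLINES ==
[[1,12],[3,0]]
[[1,12],[3,0],[41,12],[45,0]]
[[1,12],[3,0],[36,1],[41,12],[45,0]]
[[1,12],[3,0],[24,20],[41,12],[45,0]]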